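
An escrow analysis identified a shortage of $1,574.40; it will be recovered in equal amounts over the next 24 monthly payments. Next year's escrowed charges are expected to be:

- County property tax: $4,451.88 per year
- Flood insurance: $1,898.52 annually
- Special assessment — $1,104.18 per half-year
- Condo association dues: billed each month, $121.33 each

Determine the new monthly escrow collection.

$900.16

County property tax = $4,451.88 annually
Flood insurance = $1,898.52 annually
Special assessment = $1,104.18 × 2 = $2,208.36 annually
Condo association dues = $121.33 × 12 = $1,455.96 annually
Yearly total = $10,014.72
Per month = $10,014.72 ÷ 12 = $834.56
Shortage per month = $1,574.40 ÷ 24 = $65.60
Adjusted monthly = $834.56 + $65.60 = $900.16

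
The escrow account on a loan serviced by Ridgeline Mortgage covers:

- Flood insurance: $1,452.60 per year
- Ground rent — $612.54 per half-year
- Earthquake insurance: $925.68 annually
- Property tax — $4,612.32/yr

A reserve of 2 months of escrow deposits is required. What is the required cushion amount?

Flood insurance — $1,452.60
Ground rent — $612.54 × 2 = $1,225.08
Earthquake insurance — $925.68
Property tax — $4,612.32
Total annual escrow = $8,215.68
Monthly = $8,215.68 ÷ 12 = $684.64
Cushion = 2 × $684.64 = $1,369.28

$1,369.28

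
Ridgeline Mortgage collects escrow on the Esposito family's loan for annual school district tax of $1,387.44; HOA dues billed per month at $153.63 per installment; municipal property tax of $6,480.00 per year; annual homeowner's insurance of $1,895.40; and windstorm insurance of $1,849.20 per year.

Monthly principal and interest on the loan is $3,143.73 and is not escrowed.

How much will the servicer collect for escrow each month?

$1,121.30

School district tax — $1,387.44 per year
HOA dues — $153.63 × 12 = $1,843.56 per year
Municipal property tax — $6,480.00 per year
Homeowner's insurance — $1,895.40 per year
Windstorm insurance — $1,849.20 per year
Combined annual = $1,387.44 + $1,843.56 + $6,480.00 + $1,895.40 + $1,849.20 = $13,455.60
Monthly = $13,455.60 ÷ 12 = $1,121.30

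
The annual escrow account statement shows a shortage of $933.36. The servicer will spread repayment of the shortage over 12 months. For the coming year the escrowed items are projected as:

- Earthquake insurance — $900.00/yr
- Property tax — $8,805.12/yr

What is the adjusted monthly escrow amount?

$886.54

Earthquake insurance = $900.00
Property tax = $8,805.12
Annual escrow total = $9,705.12
Monthly = $9,705.12 ÷ 12 = $808.76
Shortage spread = $933.36 / 12 = $77.78/mo
New monthly escrow = $808.76 + $77.78 = $886.54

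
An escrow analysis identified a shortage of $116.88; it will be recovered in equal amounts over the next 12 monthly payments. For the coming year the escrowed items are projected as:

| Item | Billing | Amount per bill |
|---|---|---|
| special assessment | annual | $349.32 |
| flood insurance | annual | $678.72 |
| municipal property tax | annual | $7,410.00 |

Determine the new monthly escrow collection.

$712.91

Special assessment — $349.32/yr
Flood insurance — $678.72/yr
Municipal property tax — $7,410.00/yr
Annual escrow total = $8,438.04
Monthly = $8,438.04 / 12 = $703.17
Shortage per month = $116.88 ÷ 12 = $9.74
Adjusted monthly = $703.17 + $9.74 = $712.91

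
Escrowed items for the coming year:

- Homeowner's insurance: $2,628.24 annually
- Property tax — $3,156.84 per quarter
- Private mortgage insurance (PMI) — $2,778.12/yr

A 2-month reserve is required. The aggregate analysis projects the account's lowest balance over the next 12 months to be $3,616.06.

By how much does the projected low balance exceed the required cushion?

Homeowner's insurance — $2,628.24/yr
Property tax — $3,156.84 × 4 = $12,627.36/yr
Private mortgage insurance (PMI) — $2,778.12/yr
Combined annual = $2,628.24 + $12,627.36 + $2,778.12 = $18,033.72
Monthly escrow = $18,033.72 / 12 = $1,502.81
Required reserve = 2 × $1,502.81 = $3,005.62
Surplus = $3,616.06 − $3,005.62 = $610.44

$610.44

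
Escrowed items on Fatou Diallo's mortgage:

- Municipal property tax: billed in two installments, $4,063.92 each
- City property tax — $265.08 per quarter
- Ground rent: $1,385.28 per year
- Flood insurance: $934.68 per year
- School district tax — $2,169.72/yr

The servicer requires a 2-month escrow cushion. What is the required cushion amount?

Municipal property tax — $4,063.92 × 2 = $8,127.84
City property tax — $265.08 × 4 = $1,060.32
Ground rent — $1,385.28
Flood insurance — $934.68
School district tax — $2,169.72
Annual escrow total = $8,127.84 + $1,060.32 + $1,385.28 + $934.68 + $2,169.72 = $13,677.84
Monthly escrow = $13,677.84 ÷ 12 = $1,139.82
Reserve = 2 × $1,139.82 = $2,279.64

$2,279.64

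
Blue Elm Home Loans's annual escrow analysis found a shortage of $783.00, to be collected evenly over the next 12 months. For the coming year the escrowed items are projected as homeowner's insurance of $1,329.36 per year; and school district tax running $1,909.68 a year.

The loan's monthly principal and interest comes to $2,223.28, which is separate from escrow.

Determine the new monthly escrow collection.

Homeowner's insurance — $1,329.36
School district tax — $1,909.68
Annual escrow total = $3,239.04
Monthly = $3,239.04 ÷ 12 = $269.92
Shortage per month = $783.00 ÷ 12 = $65.25
Adjusted monthly = $269.92 + $65.25 = $335.17

$335.17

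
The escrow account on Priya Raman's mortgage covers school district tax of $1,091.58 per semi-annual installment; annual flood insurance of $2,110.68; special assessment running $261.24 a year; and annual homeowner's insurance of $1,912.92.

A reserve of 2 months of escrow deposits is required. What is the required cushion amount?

School district tax — $1,091.58 × 2 = $2,183.16 per year
Flood insurance — $2,110.68 per year
Special assessment — $261.24 per year
Homeowner's insurance — $1,912.92 per year
Total annual escrow = $2,183.16 + $2,110.68 + $261.24 + $1,912.92 = $6,468.00
Monthly escrow = $6,468.00 / 12 = $539.00
Reserve = 2 × $539.00 = $1,078.00

$1,078.00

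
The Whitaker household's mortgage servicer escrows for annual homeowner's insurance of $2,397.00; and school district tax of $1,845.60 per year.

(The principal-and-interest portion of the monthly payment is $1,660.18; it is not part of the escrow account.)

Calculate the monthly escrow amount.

Homeowner's insurance: $2,397.00/yr
School district tax: $1,845.60/yr
Total per year = $2,397.00 + $1,845.60 = $4,242.60
Base monthly escrow = $4,242.60 ÷ 12 = $353.55

$353.55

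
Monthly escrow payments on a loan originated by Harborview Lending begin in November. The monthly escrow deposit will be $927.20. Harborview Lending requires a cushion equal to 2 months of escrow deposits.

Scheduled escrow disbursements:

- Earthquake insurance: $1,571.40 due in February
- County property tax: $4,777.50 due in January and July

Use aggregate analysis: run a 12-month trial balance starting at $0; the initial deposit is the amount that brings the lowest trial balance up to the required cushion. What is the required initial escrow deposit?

Cushion = 2 × $927.20 = $1,854.40
Trial balance (start $0, +$927.20 each month, − disbursements):
  Nov: +$927.20 → $927.20
  Dec: +$927.20 → $1,854.40
  Jan: +$927.20 − $4,777.50 → -$1,995.90
  Feb: +$927.20 − $1,571.40 → -$2,640.10
  Mar: +$927.20 → -$1,712.90
  Apr: +$927.20 → -$785.70
  May: +$927.20 → $141.50
  Jun: +$927.20 → $1,068.70
  Jul: +$927.20 − $4,777.50 → -$2,781.60
  Aug: +$927.20 → -$1,854.40
  Sep: +$927.20 → -$927.20
  Oct: +$927.20 → $0.00
Lowest trial balance = -$2,781.60 (Jul)
Initial deposit = cushion − low point = $1,854.40 − (-$2,781.60) = $4,636.00

$4,636.00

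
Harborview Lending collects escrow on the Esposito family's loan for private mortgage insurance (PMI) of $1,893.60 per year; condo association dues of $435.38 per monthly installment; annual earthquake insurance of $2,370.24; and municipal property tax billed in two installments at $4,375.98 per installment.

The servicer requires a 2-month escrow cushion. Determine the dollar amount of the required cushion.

$3,040.06

Private mortgage insurance (PMI) = $1,893.60 annually
Condo association dues = $435.38 × 12 = $5,224.56 annually
Earthquake insurance = $2,370.24 annually
Municipal property tax = $4,375.98 × 2 = $8,751.96 annually
Yearly total = $1,893.60 + $5,224.56 + $2,370.24 + $8,751.96 = $18,240.36
Monthly escrow = $18,240.36 ÷ 12 = $1,520.03
Reserve = 2 × $1,520.03 = $3,040.06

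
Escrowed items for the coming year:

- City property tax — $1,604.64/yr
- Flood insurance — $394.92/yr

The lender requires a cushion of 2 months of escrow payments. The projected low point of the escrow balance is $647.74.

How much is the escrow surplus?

$314.48

City property tax: $1,604.64 per year
Flood insurance: $394.92 per year
Total per year = $1,604.64 + $394.92 = $1,999.56
Base monthly escrow = $1,999.56 / 12 = $166.63
Cushion = 2 × $166.63 = $333.26
Excess over cushion: $647.74 − $333.26 = $314.48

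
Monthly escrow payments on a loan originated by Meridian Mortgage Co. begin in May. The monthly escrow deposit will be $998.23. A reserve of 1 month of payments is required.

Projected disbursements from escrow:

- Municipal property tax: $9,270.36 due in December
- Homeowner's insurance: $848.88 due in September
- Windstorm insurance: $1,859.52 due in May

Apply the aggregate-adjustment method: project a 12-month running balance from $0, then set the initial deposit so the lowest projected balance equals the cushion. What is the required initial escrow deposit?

Cushion = 1 × $998.23 = $998.23
Trial balance (start $0, +$998.23 each month, − disbursements):
  May: +$998.23 − $1,859.52 → -$861.29
  Jun: +$998.23 → $136.94
  Jul: +$998.23 → $1,135.17
  Aug: +$998.23 → $2,133.40
  Sep: +$998.23 − $848.88 → $2,282.75
  Oct: +$998.23 → $3,280.98
  Nov: +$998.23 → $4,279.21
  Dec: +$998.23 − $9,270.36 → -$3,992.92
  Jan: +$998.23 → -$2,994.69
  Feb: +$998.23 → -$1,996.46
  Mar: +$998.23 → -$998.23
  Apr: +$998.23 → $0.00
Lowest trial balance = -$3,992.92 (Dec)
Initial deposit = cushion − low point = $998.23 − (-$3,992.92) = $4,991.15

$4,991.15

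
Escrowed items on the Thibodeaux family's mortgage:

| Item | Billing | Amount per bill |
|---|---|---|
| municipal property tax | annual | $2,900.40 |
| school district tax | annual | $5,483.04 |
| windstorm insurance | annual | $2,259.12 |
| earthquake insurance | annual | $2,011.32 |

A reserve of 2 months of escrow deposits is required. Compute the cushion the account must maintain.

Municipal property tax = $2,900.40/yr
School district tax = $5,483.04/yr
Windstorm insurance = $2,259.12/yr
Earthquake insurance = $2,011.32/yr
Annual escrow total = $2,900.40 + $5,483.04 + $2,259.12 + $2,011.32 = $12,653.88
Monthly = $12,653.88 / 12 = $1,054.49
Required cushion = 2 × $1,054.49 = $2,108.98

$2,108.98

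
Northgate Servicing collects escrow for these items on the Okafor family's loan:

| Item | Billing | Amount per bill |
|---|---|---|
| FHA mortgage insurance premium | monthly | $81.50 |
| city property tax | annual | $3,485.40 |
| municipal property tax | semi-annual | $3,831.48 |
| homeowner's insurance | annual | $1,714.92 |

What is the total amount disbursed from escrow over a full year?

FHA mortgage insurance premium: $81.50 × 12 = $978.00 annually
City property tax: $3,485.40 annually
Municipal property tax: $3,831.48 × 2 = $7,662.96 annually
Homeowner's insurance: $1,714.92 annually
Total annual escrow = $13,841.28

$13,841.28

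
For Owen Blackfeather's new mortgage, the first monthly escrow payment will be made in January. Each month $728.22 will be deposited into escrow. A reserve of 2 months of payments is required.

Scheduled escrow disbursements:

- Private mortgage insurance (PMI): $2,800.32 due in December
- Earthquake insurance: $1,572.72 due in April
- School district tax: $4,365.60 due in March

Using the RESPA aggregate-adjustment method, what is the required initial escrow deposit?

Cushion = 2 × $728.22 = $1,456.44
Trial balance (start $0, +$728.22 each month, − disbursements):
  Jan: +$728.22 → $728.22
  Feb: +$728.22 → $1,456.44
  Mar: +$728.22 − $4,365.60 → -$2,180.94
  Apr: +$728.22 − $1,572.72 → -$3,025.44
  May: +$728.22 → -$2,297.22
  Jun: +$728.22 → -$1,569.00
  Jul: +$728.22 → -$840.78
  Aug: +$728.22 → -$112.56
  Sep: +$728.22 → $615.66
  Oct: +$728.22 → $1,343.88
  Nov: +$728.22 → $2,072.10
  Dec: +$728.22 − $2,800.32 → $0.00
Lowest trial balance = -$3,025.44 (Apr)
Initial deposit = cushion − low point = $1,456.44 − (-$3,025.44) = $4,481.88

$4,481.88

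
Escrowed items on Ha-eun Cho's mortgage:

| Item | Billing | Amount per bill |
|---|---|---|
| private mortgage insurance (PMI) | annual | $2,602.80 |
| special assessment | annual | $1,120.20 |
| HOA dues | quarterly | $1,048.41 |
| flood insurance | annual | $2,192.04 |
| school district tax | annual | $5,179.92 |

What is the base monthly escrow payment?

$1,274.05

Private mortgage insurance (PMI): $2,602.80
Special assessment: $1,120.20
HOA dues: $1,048.41 × 4 = $4,193.64
Flood insurance: $2,192.04
School district tax: $5,179.92
Combined annual = $15,288.60
Monthly = $15,288.60 / 12 = $1,274.05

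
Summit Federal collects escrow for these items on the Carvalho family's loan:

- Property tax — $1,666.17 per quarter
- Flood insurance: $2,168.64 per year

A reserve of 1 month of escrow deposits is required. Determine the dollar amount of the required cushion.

$736.11

Property tax — $1,666.17 × 4 = $6,664.68
Flood insurance — $2,168.64
Combined annual = $8,833.32
Base monthly escrow = $8,833.32 ÷ 12 = $736.11
Reserve = 1 × $736.11 = $736.11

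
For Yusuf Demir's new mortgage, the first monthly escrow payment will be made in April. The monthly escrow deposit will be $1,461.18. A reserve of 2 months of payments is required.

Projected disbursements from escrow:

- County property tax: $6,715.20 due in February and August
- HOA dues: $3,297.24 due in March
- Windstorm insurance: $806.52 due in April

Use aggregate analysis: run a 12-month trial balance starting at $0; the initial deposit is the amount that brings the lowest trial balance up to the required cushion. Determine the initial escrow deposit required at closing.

Cushion = 2 × $1,461.18 = $2,922.36
Trial balance (start $0, +$1,461.18 each month, − disbursements):
  Apr: +$1,461.18 − $806.52 → $654.66
  May: +$1,461.18 → $2,115.84
  Jun: +$1,461.18 → $3,577.02
  Jul: +$1,461.18 → $5,038.20
  Aug: +$1,461.18 − $6,715.20 → -$215.82
  Sep: +$1,461.18 → $1,245.36
  Oct: +$1,461.18 → $2,706.54
  Nov: +$1,461.18 → $4,167.72
  Dec: +$1,461.18 → $5,628.90
  Jan: +$1,461.18 → $7,090.08
  Feb: +$1,461.18 − $6,715.20 → $1,836.06
  Mar: +$1,461.18 − $3,297.24 → $0.00
Lowest trial balance = -$215.82 (Aug)
Initial deposit = cushion − low point = $2,922.36 − (-$215.82) = $3,138.18

$3,138.18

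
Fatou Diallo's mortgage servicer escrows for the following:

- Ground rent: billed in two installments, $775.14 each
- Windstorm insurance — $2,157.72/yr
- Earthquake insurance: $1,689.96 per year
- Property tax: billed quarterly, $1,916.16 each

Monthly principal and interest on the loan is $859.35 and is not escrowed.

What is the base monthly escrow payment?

$1,088.55

Ground rent = $775.14 × 2 = $1,550.28
Windstorm insurance = $2,157.72
Earthquake insurance = $1,689.96
Property tax = $1,916.16 × 4 = $7,664.64
Total per year = $1,550.28 + $2,157.72 + $1,689.96 + $7,664.64 = $13,062.60
Monthly = $13,062.60 ÷ 12 = $1,088.55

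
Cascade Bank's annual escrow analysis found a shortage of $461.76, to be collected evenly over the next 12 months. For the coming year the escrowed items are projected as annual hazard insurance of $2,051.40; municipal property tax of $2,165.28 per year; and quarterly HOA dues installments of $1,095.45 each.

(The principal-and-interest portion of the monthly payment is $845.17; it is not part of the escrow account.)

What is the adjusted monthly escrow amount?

Hazard insurance — $2,051.40/yr
Municipal property tax — $2,165.28/yr
HOA dues — $1,095.45 × 4 = $4,381.80/yr
Yearly total = $8,598.48
Base monthly escrow = $8,598.48 / 12 = $716.54
Shortage per month = $461.76 / 12 = $38.48
Adjusted monthly = $716.54 + $38.48 = $755.02

$755.02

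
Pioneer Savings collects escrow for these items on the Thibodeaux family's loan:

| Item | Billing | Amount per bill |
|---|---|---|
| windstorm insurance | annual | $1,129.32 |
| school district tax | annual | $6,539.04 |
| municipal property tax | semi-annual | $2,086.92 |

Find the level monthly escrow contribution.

$986.85

Windstorm insurance: $1,129.32
School district tax: $6,539.04
Municipal property tax: $2,086.92 × 2 = $4,173.84
Combined annual = $1,129.32 + $6,539.04 + $4,173.84 = $11,842.20
Base monthly escrow = $11,842.20 ÷ 12 = $986.85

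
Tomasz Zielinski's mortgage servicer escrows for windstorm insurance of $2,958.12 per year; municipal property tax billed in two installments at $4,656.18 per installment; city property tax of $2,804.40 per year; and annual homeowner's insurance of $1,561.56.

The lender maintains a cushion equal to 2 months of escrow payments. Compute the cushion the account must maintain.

$2,772.74

Windstorm insurance = $2,958.12 per year
Municipal property tax = $4,656.18 × 2 = $9,312.36 per year
City property tax = $2,804.40 per year
Homeowner's insurance = $1,561.56 per year
Yearly total = $2,958.12 + $9,312.36 + $2,804.40 + $1,561.56 = $16,636.44
Monthly = $16,636.44 / 12 = $1,386.37
Cushion = 2 × $1,386.37 = $2,772.74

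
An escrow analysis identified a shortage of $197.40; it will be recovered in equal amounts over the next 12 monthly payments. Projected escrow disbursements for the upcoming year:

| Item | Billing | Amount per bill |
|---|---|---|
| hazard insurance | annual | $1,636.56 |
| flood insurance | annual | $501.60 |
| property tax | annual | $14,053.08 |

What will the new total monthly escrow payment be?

$1,365.72

Hazard insurance = $1,636.56
Flood insurance = $501.60
Property tax = $14,053.08
Total annual escrow = $1,636.56 + $501.60 + $14,053.08 = $16,191.24
Monthly escrow = $16,191.24 / 12 = $1,349.27
Shortage per month = $197.40 ÷ 12 = $16.45
Adjusted monthly = $1,349.27 + $16.45 = $1,365.72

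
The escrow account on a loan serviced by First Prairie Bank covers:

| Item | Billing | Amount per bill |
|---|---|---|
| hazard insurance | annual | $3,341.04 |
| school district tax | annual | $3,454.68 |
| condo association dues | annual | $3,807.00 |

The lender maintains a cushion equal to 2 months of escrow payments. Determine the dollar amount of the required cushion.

$1,767.12

Hazard insurance = $3,341.04 per year
School district tax = $3,454.68 per year
Condo association dues = $3,807.00 per year
Annual escrow total = $3,341.04 + $3,454.68 + $3,807.00 = $10,602.72
Per month = $10,602.72 / 12 = $883.56
Reserve = 2 × $883.56 = $1,767.12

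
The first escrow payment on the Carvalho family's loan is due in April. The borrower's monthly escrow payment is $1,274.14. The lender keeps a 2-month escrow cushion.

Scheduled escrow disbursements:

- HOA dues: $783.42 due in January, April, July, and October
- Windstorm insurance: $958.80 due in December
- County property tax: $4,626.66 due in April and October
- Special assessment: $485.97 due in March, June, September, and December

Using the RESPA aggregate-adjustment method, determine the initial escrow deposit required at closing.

$6,684.22

Cushion = 2 × $1,274.14 = $2,548.28
Trial balance (start $0, +$1,274.14 each month, − disbursements):
  Apr: +$1,274.14 − $5,410.08 → -$4,135.94
  May: +$1,274.14 → -$2,861.80
  Jun: +$1,274.14 − $485.97 → -$2,073.63
  Jul: +$1,274.14 − $783.42 → -$1,582.91
  Aug: +$1,274.14 → -$308.77
  Sep: +$1,274.14 − $485.97 → $479.40
  Oct: +$1,274.14 − $5,410.08 → -$3,656.54
  Nov: +$1,274.14 → -$2,382.40
  Dec: +$1,274.14 − $1,444.77 → -$2,553.03
  Jan: +$1,274.14 − $783.42 → -$2,062.31
  Feb: +$1,274.14 → -$788.17
  Mar: +$1,274.14 − $485.97 → $0.00
Lowest trial balance = -$4,135.94 (Apr)
Initial deposit = cushion − low point = $2,548.28 − (-$4,135.94) = $6,684.22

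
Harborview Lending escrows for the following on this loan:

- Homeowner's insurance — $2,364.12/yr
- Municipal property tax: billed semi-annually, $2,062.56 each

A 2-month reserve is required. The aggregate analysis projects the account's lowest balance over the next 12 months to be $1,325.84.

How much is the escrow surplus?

Homeowner's insurance: $2,364.12/yr
Municipal property tax: $2,062.56 × 2 = $4,125.12/yr
Yearly total = $2,364.12 + $4,125.12 = $6,489.24
Per month = $6,489.24 / 12 = $540.77
Required cushion = 2 × $540.77 = $1,081.54
Excess over cushion: $1,325.84 − $1,081.54 = $244.30

$244.30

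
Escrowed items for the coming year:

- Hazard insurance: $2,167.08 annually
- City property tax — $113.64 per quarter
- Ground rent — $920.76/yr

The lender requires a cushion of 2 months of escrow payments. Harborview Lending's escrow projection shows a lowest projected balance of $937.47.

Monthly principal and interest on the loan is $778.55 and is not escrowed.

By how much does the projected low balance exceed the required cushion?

Hazard insurance = $2,167.08/yr
City property tax = $113.64 × 4 = $454.56/yr
Ground rent = $920.76/yr
Annual escrow total = $3,542.40
Monthly = $3,542.40 ÷ 12 = $295.20
Required reserve = 2 × $295.20 = $590.40
Surplus = $937.47 − $590.40 = $347.07

$347.07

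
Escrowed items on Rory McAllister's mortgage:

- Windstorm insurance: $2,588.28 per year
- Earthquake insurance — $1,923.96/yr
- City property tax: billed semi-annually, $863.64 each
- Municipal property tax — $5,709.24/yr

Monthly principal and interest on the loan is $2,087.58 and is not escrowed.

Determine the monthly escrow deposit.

Windstorm insurance: $2,588.28 annually
Earthquake insurance: $1,923.96 annually
City property tax: $863.64 × 2 = $1,727.28 annually
Municipal property tax: $5,709.24 annually
Yearly total = $11,948.76
Base monthly escrow = $11,948.76 ÷ 12 = $995.73

$995.73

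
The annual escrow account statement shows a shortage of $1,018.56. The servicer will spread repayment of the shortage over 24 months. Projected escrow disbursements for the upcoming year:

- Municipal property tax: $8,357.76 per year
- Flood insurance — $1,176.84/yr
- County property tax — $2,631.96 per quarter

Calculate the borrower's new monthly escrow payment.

Municipal property tax = $8,357.76 annually
Flood insurance = $1,176.84 annually
County property tax = $2,631.96 × 4 = $10,527.84 annually
Combined annual = $20,062.44
Per month = $20,062.44 ÷ 12 = $1,671.87
Shortage per month = $1,018.56 ÷ 24 = $42.44
New monthly escrow = $1,671.87 + $42.44 = $1,714.31

$1,714.31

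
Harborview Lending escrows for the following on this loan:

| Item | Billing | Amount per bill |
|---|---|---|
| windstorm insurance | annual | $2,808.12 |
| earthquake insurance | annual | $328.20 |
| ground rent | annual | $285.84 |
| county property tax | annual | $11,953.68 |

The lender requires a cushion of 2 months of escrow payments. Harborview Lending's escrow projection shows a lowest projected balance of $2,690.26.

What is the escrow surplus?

Windstorm insurance = $2,808.12/yr
Earthquake insurance = $328.20/yr
Ground rent = $285.84/yr
County property tax = $11,953.68/yr
Total per year = $2,808.12 + $328.20 + $285.84 + $11,953.68 = $15,375.84
Base monthly escrow = $15,375.84 ÷ 12 = $1,281.32
Required reserve = 2 × $1,281.32 = $2,562.64
Surplus = $2,690.26 − $2,562.64 = $127.62

$127.62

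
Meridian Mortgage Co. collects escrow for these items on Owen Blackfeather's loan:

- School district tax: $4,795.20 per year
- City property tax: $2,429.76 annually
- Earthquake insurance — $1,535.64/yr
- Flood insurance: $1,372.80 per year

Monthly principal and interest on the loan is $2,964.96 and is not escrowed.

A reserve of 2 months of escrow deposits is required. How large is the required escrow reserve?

School district tax: $4,795.20
City property tax: $2,429.76
Earthquake insurance: $1,535.64
Flood insurance: $1,372.80
Total per year = $10,133.40
Base monthly escrow = $10,133.40 / 12 = $844.45
Reserve = 2 × $844.45 = $1,688.90

$1,688.90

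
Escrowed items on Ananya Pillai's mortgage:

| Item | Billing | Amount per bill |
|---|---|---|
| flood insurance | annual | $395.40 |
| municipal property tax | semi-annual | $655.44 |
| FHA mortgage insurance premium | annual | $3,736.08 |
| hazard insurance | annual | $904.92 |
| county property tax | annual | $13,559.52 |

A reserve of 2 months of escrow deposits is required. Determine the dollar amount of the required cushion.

Flood insurance — $395.40 per year
Municipal property tax — $655.44 × 2 = $1,310.88 per year
FHA mortgage insurance premium — $3,736.08 per year
Hazard insurance — $904.92 per year
County property tax — $13,559.52 per year
Total per year = $19,906.80
Per month = $19,906.80 ÷ 12 = $1,658.90
Reserve = 2 × $1,658.90 = $3,317.80

$3,317.80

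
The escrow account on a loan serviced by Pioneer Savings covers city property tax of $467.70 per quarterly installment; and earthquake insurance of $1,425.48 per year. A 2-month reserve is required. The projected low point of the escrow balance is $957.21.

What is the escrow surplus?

$407.83

City property tax = $467.70 × 4 = $1,870.80
Earthquake insurance = $1,425.48
Yearly total = $1,870.80 + $1,425.48 = $3,296.28
Monthly = $3,296.28 ÷ 12 = $274.69
Cushion = 2 × $274.69 = $549.38
Surplus = $957.21 − $549.38 = $407.83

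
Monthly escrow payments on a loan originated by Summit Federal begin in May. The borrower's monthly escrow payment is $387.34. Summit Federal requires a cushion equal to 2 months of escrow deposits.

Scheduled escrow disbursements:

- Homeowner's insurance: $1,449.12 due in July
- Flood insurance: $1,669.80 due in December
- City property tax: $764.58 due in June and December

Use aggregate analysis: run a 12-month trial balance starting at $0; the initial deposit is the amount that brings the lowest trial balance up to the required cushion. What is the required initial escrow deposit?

Cushion = 2 × $387.34 = $774.68
Trial balance (start $0, +$387.34 each month, − disbursements):
  May: +$387.34 → $387.34
  Jun: +$387.34 − $764.58 → $10.10
  Jul: +$387.34 − $1,449.12 → -$1,051.68
  Aug: +$387.34 → -$664.34
  Sep: +$387.34 → -$277.00
  Oct: +$387.34 → $110.34
  Nov: +$387.34 → $497.68
  Dec: +$387.34 − $2,434.38 → -$1,549.36
  Jan: +$387.34 → -$1,162.02
  Feb: +$387.34 → -$774.68
  Mar: +$387.34 → -$387.34
  Apr: +$387.34 → $0.00
Lowest trial balance = -$1,549.36 (Dec)
Initial deposit = cushion − low point = $774.68 − (-$1,549.36) = $2,324.04

$2,324.04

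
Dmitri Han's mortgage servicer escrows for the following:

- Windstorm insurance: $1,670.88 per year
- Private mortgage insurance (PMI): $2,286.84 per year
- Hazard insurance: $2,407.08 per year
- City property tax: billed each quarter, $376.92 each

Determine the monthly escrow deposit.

Windstorm insurance — $1,670.88/yr
Private mortgage insurance (PMI) — $2,286.84/yr
Hazard insurance — $2,407.08/yr
City property tax — $376.92 × 4 = $1,507.68/yr
Yearly total = $1,670.88 + $2,286.84 + $2,407.08 + $1,507.68 = $7,872.48
Base monthly escrow = $7,872.48 / 12 = $656.04

$656.04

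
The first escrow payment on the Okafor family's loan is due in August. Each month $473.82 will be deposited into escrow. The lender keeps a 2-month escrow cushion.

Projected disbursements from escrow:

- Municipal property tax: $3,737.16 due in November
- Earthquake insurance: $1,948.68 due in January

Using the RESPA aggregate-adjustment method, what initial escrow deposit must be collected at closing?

Cushion = 2 × $473.82 = $947.64
Trial balance (start $0, +$473.82 each month, − disbursements):
  Aug: +$473.82 → $473.82
  Sep: +$473.82 → $947.64
  Oct: +$473.82 → $1,421.46
  Nov: +$473.82 − $3,737.16 → -$1,841.88
  Dec: +$473.82 → -$1,368.06
  Jan: +$473.82 − $1,948.68 → -$2,842.92
  Feb: +$473.82 → -$2,369.10
  Mar: +$473.82 → -$1,895.28
  Apr: +$473.82 → -$1,421.46
  May: +$473.82 → -$947.64
  Jun: +$473.82 → -$473.82
  Jul: +$473.82 → $0.00
Lowest trial balance = -$2,842.92 (Jan)
Initial deposit = cushion − low point = $947.64 − (-$2,842.92) = $3,790.56

$3,790.56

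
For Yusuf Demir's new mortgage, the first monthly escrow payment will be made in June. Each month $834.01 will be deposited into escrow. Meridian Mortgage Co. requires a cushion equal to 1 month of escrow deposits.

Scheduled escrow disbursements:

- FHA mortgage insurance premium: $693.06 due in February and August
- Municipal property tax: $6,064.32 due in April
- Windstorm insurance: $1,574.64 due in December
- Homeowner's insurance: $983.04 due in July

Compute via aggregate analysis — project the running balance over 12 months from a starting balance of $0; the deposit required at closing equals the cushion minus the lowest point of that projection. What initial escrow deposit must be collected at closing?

Cushion = 1 × $834.01 = $834.01
Trial balance (start $0, +$834.01 each month, − disbursements):
  Jun: +$834.01 → $834.01
  Jul: +$834.01 − $983.04 → $684.98
  Aug: +$834.01 − $693.06 → $825.93
  Sep: +$834.01 → $1,659.94
  Oct: +$834.01 → $2,493.95
  Nov: +$834.01 → $3,327.96
  Dec: +$834.01 − $1,574.64 → $2,587.33
  Jan: +$834.01 → $3,421.34
  Feb: +$834.01 − $693.06 → $3,562.29
  Mar: +$834.01 → $4,396.30
  Apr: +$834.01 − $6,064.32 → -$834.01
  May: +$834.01 → $0.00
Lowest trial balance = -$834.01 (Apr)
Initial deposit = cushion − low point = $834.01 − (-$834.01) = $1,668.02

$1,668.02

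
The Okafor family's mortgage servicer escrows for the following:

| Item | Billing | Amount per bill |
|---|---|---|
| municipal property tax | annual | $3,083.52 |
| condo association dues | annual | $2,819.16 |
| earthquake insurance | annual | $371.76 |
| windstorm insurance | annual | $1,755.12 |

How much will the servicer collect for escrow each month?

Municipal property tax — $3,083.52
Condo association dues — $2,819.16
Earthquake insurance — $371.76
Windstorm insurance — $1,755.12
Total annual escrow = $8,029.56
Per month = $8,029.56 ÷ 12 = $669.13

$669.13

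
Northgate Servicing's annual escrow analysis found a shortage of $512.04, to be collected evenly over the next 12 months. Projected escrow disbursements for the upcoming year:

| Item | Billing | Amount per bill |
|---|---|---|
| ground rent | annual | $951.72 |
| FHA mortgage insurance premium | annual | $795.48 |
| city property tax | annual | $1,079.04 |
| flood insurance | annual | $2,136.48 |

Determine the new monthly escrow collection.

Ground rent = $951.72/yr
FHA mortgage insurance premium = $795.48/yr
City property tax = $1,079.04/yr
Flood insurance = $2,136.48/yr
Total annual escrow = $951.72 + $795.48 + $1,079.04 + $2,136.48 = $4,962.72
Monthly escrow = $4,962.72 / 12 = $413.56
Shortage spread = $512.04 ÷ 12 = $42.67/mo
Adjusted monthly = $413.56 + $42.67 = $456.23

$456.23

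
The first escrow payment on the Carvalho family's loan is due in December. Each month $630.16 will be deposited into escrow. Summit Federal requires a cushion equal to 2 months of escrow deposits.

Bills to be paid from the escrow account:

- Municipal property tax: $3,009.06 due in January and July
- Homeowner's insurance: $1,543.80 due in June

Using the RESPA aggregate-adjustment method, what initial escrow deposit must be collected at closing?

$3,780.96

Cushion = 2 × $630.16 = $1,260.32
Trial balance (start $0, +$630.16 each month, − disbursements):
  Dec: +$630.16 → $630.16
  Jan: +$630.16 − $3,009.06 → -$1,748.74
  Feb: +$630.16 → -$1,118.58
  Mar: +$630.16 → -$488.42
  Apr: +$630.16 → $141.74
  May: +$630.16 → $771.90
  Jun: +$630.16 − $1,543.80 → -$141.74
  Jul: +$630.16 − $3,009.06 → -$2,520.64
  Aug: +$630.16 → -$1,890.48
  Sep: +$630.16 → -$1,260.32
  Oct: +$630.16 → -$630.16
  Nov: +$630.16 → $0.00
Lowest trial balance = -$2,520.64 (Jul)
Initial deposit = cushion − low point = $1,260.32 − (-$2,520.64) = $3,780.96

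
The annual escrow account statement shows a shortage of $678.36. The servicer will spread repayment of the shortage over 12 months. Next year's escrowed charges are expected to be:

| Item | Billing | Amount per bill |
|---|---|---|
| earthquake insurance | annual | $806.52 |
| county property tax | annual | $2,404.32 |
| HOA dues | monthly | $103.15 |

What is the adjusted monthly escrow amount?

Earthquake insurance: $806.52
County property tax: $2,404.32
HOA dues: $103.15 × 12 = $1,237.80
Annual escrow total = $806.52 + $2,404.32 + $1,237.80 = $4,448.64
Per month = $4,448.64 ÷ 12 = $370.72
Monthly shortage recovery: $678.36 / 12 = $56.53
New monthly escrow = $370.72 + $56.53 = $427.25

$427.25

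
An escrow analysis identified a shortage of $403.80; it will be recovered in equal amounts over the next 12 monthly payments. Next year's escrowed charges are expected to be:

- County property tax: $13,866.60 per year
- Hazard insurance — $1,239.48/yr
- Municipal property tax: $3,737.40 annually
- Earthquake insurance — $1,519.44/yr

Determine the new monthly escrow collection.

County property tax: $13,866.60 per year
Hazard insurance: $1,239.48 per year
Municipal property tax: $3,737.40 per year
Earthquake insurance: $1,519.44 per year
Total annual escrow = $13,866.60 + $1,239.48 + $3,737.40 + $1,519.44 = $20,362.92
Per month = $20,362.92 / 12 = $1,696.91
Shortage spread = $403.80 ÷ 12 = $33.65/mo
New monthly escrow = $1,696.91 + $33.65 = $1,730.56

$1,730.56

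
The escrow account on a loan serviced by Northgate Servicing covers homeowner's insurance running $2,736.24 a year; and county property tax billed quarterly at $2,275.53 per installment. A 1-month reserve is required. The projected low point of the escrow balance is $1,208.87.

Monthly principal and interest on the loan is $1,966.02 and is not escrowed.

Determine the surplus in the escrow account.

Homeowner's insurance: $2,736.24 per year
County property tax: $2,275.53 × 4 = $9,102.12 per year
Combined annual = $2,736.24 + $9,102.12 = $11,838.36
Base monthly escrow = $11,838.36 ÷ 12 = $986.53
Cushion = 1 × $986.53 = $986.53
Excess over cushion: $1,208.87 − $986.53 = $222.34

$222.34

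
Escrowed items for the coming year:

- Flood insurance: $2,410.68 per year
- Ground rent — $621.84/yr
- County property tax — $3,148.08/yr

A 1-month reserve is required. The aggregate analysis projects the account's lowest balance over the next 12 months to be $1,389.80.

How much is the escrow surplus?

$874.75

Flood insurance — $2,410.68/yr
Ground rent — $621.84/yr
County property tax — $3,148.08/yr
Yearly total = $2,410.68 + $621.84 + $3,148.08 = $6,180.60
Base monthly escrow = $6,180.60 / 12 = $515.05
Required reserve = 1 × $515.05 = $515.05
Excess over cushion: $1,389.80 − $515.05 = $874.75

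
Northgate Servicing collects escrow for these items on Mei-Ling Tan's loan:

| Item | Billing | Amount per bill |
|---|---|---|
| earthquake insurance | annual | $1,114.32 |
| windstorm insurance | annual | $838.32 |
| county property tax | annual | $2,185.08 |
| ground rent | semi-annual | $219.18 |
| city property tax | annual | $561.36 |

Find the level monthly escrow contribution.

Earthquake insurance: $1,114.32 per year
Windstorm insurance: $838.32 per year
County property tax: $2,185.08 per year
Ground rent: $219.18 × 2 = $438.36 per year
City property tax: $561.36 per year
Yearly total = $1,114.32 + $838.32 + $2,185.08 + $438.36 + $561.36 = $5,137.44
Base monthly escrow = $5,137.44 / 12 = $428.12

$428.12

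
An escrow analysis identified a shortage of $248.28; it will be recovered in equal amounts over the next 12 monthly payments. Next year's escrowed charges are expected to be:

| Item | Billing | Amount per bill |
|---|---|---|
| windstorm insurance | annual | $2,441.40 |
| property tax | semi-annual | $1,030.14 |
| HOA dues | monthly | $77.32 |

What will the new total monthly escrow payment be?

Windstorm insurance — $2,441.40/yr
Property tax — $1,030.14 × 2 = $2,060.28/yr
HOA dues — $77.32 × 12 = $927.84/yr
Annual escrow total = $2,441.40 + $2,060.28 + $927.84 = $5,429.52
Monthly = $5,429.52 ÷ 12 = $452.46
Monthly shortage recovery: $248.28 ÷ 12 = $20.69
Adjusted monthly = $452.46 + $20.69 = $473.15

$473.15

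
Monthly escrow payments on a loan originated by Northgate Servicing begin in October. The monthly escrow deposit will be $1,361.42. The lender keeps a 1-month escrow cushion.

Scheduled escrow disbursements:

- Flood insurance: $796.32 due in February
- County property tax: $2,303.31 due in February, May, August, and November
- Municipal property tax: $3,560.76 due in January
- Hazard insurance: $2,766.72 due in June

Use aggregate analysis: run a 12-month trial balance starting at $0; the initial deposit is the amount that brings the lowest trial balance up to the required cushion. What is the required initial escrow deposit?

Cushion = 1 × $1,361.42 = $1,361.42
Trial balance (start $0, +$1,361.42 each month, − disbursements):
  Oct: +$1,361.42 → $1,361.42
  Nov: +$1,361.42 − $2,303.31 → $419.53
  Dec: +$1,361.42 → $1,780.95
  Jan: +$1,361.42 − $3,560.76 → -$418.39
  Feb: +$1,361.42 − $3,099.63 → -$2,156.60
  Mar: +$1,361.42 → -$795.18
  Apr: +$1,361.42 → $566.24
  May: +$1,361.42 − $2,303.31 → -$375.65
  Jun: +$1,361.42 − $2,766.72 → -$1,780.95
  Jul: +$1,361.42 → -$419.53
  Aug: +$1,361.42 − $2,303.31 → -$1,361.42
  Sep: +$1,361.42 → $0.00
Lowest trial balance = -$2,156.60 (Feb)
Initial deposit = cushion − low point = $1,361.42 − (-$2,156.60) = $3,518.02

$3,518.02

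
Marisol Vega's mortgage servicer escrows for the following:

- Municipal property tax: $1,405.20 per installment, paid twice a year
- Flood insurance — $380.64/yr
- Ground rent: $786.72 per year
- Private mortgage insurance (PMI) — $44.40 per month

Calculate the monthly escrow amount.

$375.88

Municipal property tax = $1,405.20 × 2 = $2,810.40
Flood insurance = $380.64
Ground rent = $786.72
Private mortgage insurance (PMI) = $44.40 × 12 = $532.80
Total annual escrow = $2,810.40 + $380.64 + $786.72 + $532.80 = $4,510.56
Monthly escrow = $4,510.56 ÷ 12 = $375.88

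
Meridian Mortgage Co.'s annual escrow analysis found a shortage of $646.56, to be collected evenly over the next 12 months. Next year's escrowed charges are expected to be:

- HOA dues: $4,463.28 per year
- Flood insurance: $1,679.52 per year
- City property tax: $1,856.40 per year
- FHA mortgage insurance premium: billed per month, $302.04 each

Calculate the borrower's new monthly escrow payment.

$1,022.52

HOA dues — $4,463.28
Flood insurance — $1,679.52
City property tax — $1,856.40
FHA mortgage insurance premium — $302.04 × 12 = $3,624.48
Total per year = $4,463.28 + $1,679.52 + $1,856.40 + $3,624.48 = $11,623.68
Monthly escrow = $11,623.68 ÷ 12 = $968.64
Monthly shortage recovery: $646.56 ÷ 12 = $53.88
Adjusted monthly = $968.64 + $53.88 = $1,022.52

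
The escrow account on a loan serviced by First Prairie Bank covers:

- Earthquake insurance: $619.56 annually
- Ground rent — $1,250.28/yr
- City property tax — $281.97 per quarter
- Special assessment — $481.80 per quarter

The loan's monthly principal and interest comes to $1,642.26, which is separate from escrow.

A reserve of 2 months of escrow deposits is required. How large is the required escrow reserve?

Earthquake insurance = $619.56 annually
Ground rent = $1,250.28 annually
City property tax = $281.97 × 4 = $1,127.88 annually
Special assessment = $481.80 × 4 = $1,927.20 annually
Total annual escrow = $4,924.92
Monthly = $4,924.92 ÷ 12 = $410.41
Required cushion = 2 × $410.41 = $820.82

$820.82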